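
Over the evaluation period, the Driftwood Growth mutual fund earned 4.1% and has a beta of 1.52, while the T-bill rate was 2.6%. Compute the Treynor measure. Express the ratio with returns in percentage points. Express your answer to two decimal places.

0.99

Treynor = (Rp − Rf) / β = (4.1% − 2.6%) / 1.52 = 1.50 / 1.52 = 0.9868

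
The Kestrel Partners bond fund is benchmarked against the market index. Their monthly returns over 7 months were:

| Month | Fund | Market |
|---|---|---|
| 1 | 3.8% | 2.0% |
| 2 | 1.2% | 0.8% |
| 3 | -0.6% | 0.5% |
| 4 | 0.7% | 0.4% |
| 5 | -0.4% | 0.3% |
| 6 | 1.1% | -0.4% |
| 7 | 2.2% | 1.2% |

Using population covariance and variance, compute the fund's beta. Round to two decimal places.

1.49

r̄p = 1.1429%,  r̄m = 0.6857%
Cov = Σ(rp − r̄p)(rm − r̄m) / 7 = 0.7335
Var(rm) = Σ(rm − r̄m)² / 7 = 0.4927
β = Cov / Var = 0.7335 / 0.4927 = 1.4887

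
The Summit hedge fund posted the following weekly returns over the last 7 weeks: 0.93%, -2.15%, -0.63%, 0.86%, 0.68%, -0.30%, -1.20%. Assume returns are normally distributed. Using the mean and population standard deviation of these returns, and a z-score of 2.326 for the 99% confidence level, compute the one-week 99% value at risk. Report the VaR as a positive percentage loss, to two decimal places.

Mean return r̄ = -1.810 / 7 = -0.2586%
Population σ = √[Σ(r − r̄)² / 7] = √[8.1483 / 7] = √1.1640 = 1.0789%
VaR = −(r̄ − z·σ) = −(-0.2586 − 2.326 × 1.0789) = −(-2.7681) = 2.7681%

2.77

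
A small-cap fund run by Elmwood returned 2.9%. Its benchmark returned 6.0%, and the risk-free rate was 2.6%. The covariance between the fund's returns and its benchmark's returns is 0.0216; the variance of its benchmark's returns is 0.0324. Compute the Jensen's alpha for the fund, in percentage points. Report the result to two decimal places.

-1.97

β = Cov / Var = 0.0216 / 0.0324 = 0.6667
E[R] = Rf + β(Rm − Rf) = 2.6% + 0.6667 × (6.0% − 2.6%) = 4.8668%
α = Rp − E[R] = 2.9% − 4.8668% = -1.9668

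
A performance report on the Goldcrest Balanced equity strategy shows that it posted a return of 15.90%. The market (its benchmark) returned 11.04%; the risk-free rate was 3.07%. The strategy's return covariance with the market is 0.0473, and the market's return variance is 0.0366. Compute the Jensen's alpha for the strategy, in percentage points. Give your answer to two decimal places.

β = Cov / Var = 0.0473 / 0.0366 = 1.2923
E[R] = Rf + β(Rm − Rf) = 3.07% + 1.2923 × (11.04% − 3.07%) = 13.3696%
α = Rp − E[R] = 15.90% − 13.3696% = 2.5304

2.53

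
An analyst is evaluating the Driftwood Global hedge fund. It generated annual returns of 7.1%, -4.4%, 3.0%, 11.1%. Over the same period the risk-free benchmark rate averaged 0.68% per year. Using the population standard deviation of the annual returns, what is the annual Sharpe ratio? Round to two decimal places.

0.61

Mean return μ = 16.80 / 4 = 4.2000%
Σ(r − μ)² = 131.4200; population σ = √(131.4200/4) = 5.7319%
Sharpe = (μ − rf) / σ = (4.2000 − 0.68) / 5.7319 = 3.5200 / 5.7319 = 0.6141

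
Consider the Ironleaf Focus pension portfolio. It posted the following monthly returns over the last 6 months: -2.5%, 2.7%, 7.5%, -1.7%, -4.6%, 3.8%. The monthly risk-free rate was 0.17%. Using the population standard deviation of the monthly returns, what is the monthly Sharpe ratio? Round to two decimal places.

r̄ = (-2.5 + 2.7 + 7.5 − 1.7 − 4.6 + 3.8) / 6 = 0.8667%
Population std dev = √[103.7733 / 6] = 4.1588%
Sharpe = (r̄ − rf) / σ = (0.8667 − 0.17) / 4.1588 = 0.6967 / 4.1588 = 0.1675

0.17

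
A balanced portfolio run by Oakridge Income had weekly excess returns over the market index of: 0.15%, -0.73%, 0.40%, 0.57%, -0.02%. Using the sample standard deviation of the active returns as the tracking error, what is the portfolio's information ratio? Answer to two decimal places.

0.15

r̄ = (0.15 − 0.73 + 0.4 + 0.57 − 0.02) / 5 = 0.0740%
Σ(r − r̄)² = (0.15 − 0.0740)² + (-0.73 − 0.0740)² + … = 1.0133
sample σ = √(1.0133 / 4) = √0.2533 = 0.5033%
IR = r̄ / tracking error = 0.0740 / 0.5033 = 0.1470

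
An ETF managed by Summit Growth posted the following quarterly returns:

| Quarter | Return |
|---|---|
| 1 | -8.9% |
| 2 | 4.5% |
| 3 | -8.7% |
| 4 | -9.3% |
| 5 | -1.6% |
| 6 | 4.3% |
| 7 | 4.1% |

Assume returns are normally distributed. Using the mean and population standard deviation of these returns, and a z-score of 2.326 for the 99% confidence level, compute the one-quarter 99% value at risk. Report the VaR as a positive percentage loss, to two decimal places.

16.53

μ = (-8.9 + 4.5 − 8.7 − 9.3 − 1.6 + 4.3 + 4.1) / 7 = -15.60 / 7 = -2.2286%
Population σ = √[Σ(r − μ)² / 7] = √[264.7343 / 7] = √37.8192 = 6.1497%
VaR = −(μ − z·σ) = −(-2.2286 − 2.326 × 6.1497) = −(-16.5328) = 16.5328%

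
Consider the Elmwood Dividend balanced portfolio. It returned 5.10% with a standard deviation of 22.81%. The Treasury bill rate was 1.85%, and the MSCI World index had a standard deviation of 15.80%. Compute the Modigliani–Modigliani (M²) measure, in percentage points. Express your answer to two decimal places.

Sharpe = (Rp − Rf) / σp = (5.10% − 1.85%) / 22.81% = 0.1425
M² = Rf + Sharpe × σm = 1.85% + 0.1425 × 15.80% = 4.1015%

4.10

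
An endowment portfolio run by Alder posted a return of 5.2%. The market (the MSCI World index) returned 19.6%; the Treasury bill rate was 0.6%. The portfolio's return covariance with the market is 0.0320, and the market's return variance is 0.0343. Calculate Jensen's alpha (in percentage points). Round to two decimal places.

-13.13

β = Cov / Var = 0.0320 / 0.0343 = 0.9329
E[R] = Rf + β(Rm − Rf) = 0.6% + 0.9329 × (19.6% − 0.6%) = 18.3251%
α = Rp − E[R] = 5.2% − 18.3251% = -13.1251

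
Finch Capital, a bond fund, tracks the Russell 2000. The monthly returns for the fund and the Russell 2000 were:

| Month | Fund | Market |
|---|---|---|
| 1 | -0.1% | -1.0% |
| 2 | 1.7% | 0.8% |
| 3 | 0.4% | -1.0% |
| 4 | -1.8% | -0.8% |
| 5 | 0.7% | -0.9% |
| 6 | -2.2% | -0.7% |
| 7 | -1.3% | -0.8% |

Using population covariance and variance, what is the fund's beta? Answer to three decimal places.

r̄p = -0.3714%,  r̄m = -0.6286%
Cov = Σ(rp − r̄p)(rm − r̄m) / 7 = 0.4022
Var(rm) = Σ(rm − r̄m)² / 7 = 0.3506
β = Cov / Var = 0.4022 / 0.3506 = 1.1472

1.147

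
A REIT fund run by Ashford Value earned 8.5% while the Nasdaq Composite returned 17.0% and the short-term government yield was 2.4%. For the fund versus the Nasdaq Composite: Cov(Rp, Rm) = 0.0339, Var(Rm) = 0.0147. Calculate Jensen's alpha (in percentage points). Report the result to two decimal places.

β = Cov / Var = 0.0339 / 0.0147 = 2.3061
E[R] = Rf + β(Rm − Rf) = 2.4% + 2.3061 × (17.0% − 2.4%) = 36.0691%
α = Rp − E[R] = 8.5% − 36.0691% = -27.5691

-27.57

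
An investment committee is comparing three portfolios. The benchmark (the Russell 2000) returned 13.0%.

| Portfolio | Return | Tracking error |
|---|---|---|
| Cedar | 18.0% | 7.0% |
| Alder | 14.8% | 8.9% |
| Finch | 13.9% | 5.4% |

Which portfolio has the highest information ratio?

Cedar

Cedar: IR = (18.0% − 13.0%) / 7.0% = 0.714
Alder: IR = (14.8% − 13.0%) / 8.9% = 0.202
Finch: IR = (13.9% − 13.0%) / 5.4% = 0.167
Highest: Cedar (0.714).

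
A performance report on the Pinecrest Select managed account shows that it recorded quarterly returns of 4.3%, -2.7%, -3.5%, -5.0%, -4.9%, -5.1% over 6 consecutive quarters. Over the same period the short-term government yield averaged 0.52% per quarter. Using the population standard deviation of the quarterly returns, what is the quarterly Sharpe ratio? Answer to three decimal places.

Mean return r̄ = -16.90 / 6 = -2.8167%
Population std dev = √[65.4483 / 6] = 3.3027%
Sharpe = (r̄ − rf) / σ = (-2.8167 − 0.52) / 3.3027 = -3.3367 / 3.3027 = -1.0103

-1.010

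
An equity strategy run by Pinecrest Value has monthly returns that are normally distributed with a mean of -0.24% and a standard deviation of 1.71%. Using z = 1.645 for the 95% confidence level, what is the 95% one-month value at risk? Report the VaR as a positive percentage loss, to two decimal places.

VaR (as % loss) = −(μ − z·σ) = −(-0.24% − 1.645 × 1.71%) = −(-3.05295%) = 3.05295%

3.05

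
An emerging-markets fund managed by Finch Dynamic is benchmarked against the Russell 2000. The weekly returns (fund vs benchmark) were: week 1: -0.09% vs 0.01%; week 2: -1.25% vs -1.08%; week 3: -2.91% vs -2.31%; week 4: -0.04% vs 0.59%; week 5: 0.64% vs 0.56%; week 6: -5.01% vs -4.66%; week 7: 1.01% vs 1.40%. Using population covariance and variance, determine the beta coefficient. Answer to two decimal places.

1.02

r̄p = -1.0929%,  r̄m = -0.7843%
Cov = Σ(rp − r̄p)(rm − r̄m) / 7 = 3.8810
Var(rm) = Σ(rm − r̄m)² / 7 = 3.7906
β = Cov / Var = 3.8810 / 3.7906 = 1.0238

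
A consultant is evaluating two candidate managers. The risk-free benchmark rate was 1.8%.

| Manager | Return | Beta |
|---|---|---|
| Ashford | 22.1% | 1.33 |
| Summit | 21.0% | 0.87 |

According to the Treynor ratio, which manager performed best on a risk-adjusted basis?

Ashford: Treynor = (22.1% − 1.8%) / 1.33 = 15.263
Summit: Treynor = (21.0% − 1.8%) / 0.87 = 22.069
Highest: Summit (22.069).

Summit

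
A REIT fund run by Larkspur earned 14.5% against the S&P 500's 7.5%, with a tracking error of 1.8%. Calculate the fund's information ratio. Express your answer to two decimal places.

IR = (Rp − Rb) / TE = (14.5% − 7.5%) / 1.8% = 7.00% / 1.8% = 3.8889

3.89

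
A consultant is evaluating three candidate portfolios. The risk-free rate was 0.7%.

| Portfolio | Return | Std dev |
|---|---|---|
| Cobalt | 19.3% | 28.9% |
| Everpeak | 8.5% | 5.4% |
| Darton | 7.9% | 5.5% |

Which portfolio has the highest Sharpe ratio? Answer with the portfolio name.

Cobalt: Sharpe ratio = (19.3% − 0.7%) / 28.9% = 0.644
Everpeak: Sharpe ratio = (8.5% − 0.7%) / 5.4% = 1.444
Darton: Sharpe ratio = (7.9% − 0.7%) / 5.5% = 1.309
Highest: Everpeak (1.444).

Everpeak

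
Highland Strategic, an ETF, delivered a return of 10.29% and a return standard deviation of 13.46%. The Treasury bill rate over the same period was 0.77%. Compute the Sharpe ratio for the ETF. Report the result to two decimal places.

Sharpe = (Rp − Rf) / σp = (10.29% − 0.77%) / 13.46% = 9.52% / 13.46% = 0.7073

0.71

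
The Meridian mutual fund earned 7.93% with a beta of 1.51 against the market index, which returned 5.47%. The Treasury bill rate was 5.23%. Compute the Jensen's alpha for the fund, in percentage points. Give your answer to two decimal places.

2.34

CAPM expected return = Rf + β(Rm − Rf) = 5.23% + 1.51 × (5.47% − 5.23%) = 5.23 + 1.51 × 0.24 = 5.5924%
Jensen's α = Rp − E[R] = 7.93% − 5.5924% = 2.3376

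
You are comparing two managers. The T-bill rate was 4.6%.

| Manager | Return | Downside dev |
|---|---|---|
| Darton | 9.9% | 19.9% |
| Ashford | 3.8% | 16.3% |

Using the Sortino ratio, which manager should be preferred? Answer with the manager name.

Darton

Darton: Sortino ratio = (9.9% − 4.6%) / 19.9% = 0.266
Ashford: Sortino ratio = (3.8% − 4.6%) / 16.3% = -0.049
Highest: Darton (0.266).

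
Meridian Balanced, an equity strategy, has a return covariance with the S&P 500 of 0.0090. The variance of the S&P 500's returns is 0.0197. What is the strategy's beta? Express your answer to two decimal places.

β = Cov(Rp, Rm) / Var(Rm) = 0.0090 / 0.0197 = 0.4569

0.46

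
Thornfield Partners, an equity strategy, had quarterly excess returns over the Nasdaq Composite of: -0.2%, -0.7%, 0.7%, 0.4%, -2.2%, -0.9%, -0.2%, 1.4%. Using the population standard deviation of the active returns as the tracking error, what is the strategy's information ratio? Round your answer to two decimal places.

-0.21

Mean return r̄ = -1.70 / 8 = -0.2125%
Σ(r − r̄)² = 8.4688; population σ = √(8.4688/8) = 1.0289%
IR = r̄ / tracking error = -0.2125 / 1.0289 = -0.2065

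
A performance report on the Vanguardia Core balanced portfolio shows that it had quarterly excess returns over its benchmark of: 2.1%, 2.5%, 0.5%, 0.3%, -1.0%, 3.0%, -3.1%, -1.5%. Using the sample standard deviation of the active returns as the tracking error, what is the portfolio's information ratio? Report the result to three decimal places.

r̄ = (2.1 + 2.5 + 0.5 + 0.3 − 1 + 3 − 3.1 − 1.5) / 8 = 2.80 / 8 = 0.3500%
Σ(r − r̄)² = 31.8800; sample σ = √(31.8800/7) = 2.1341%
IR = r̄ / tracking error = 0.3500 / 2.1341 = 0.1640

0.164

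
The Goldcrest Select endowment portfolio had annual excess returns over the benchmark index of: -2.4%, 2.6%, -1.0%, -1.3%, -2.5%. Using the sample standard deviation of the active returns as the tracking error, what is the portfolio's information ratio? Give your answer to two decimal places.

μ = (-2.4 + 2.6 − 1 − 1.3 − 2.5) / 5 = -0.9200%
Σ(r − μ)² = (-2.4 − (-0.9200))² + (2.6 − (-0.9200))² + … = 17.2280
sample σ = √(17.2280 / 4) = √4.3070 = 2.0753%
IR = μ / tracking error = -0.9200 / 2.0753 = -0.4433

-0.44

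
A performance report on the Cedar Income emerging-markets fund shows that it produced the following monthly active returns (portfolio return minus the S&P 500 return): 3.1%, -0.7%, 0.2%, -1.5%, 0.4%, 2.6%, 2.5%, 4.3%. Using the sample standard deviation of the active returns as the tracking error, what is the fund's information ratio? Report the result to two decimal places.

r̄ = (3.1 − 0.7 + 0.2 − 1.5 + 0.4 + 2.6 + 2.5 + 4.3) / 8 = 1.3625%
Sample σ = √[Σ(r − r̄)² / 7] = √[29.1988 / 7] = √4.1713 = 2.0424%
IR = r̄ / tracking error = 1.3625 / 2.0424 = 0.6671

0.67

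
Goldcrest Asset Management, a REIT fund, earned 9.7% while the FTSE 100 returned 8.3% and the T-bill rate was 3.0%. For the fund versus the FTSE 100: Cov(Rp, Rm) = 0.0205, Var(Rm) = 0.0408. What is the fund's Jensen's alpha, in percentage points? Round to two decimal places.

β = Cov / Var = 0.0205 / 0.0408 = 0.5025
E[R] = Rf + β(Rm − Rf) = 3.0% + 0.5025 × (8.3% − 3.0%) = 5.6633%
α = Rp − E[R] = 9.7% − 5.6633% = 4.0367

4.04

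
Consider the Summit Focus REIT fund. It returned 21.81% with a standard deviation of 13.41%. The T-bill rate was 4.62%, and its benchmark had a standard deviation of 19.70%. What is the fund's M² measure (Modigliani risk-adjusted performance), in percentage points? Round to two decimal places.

Sharpe = (Rp − Rf) / σp = (21.81% − 4.62%) / 13.41% = 1.2819
M² = Rf + Sharpe × σm = 4.62% + 1.2819 × 19.70% = 29.8734%

29.87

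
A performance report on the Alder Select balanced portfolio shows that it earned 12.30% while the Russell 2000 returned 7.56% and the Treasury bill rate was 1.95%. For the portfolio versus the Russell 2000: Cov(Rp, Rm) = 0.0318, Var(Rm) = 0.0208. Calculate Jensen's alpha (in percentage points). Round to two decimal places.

β = Cov / Var = 0.0318 / 0.0208 = 1.5288
E[R] = Rf + β(Rm − Rf) = 1.95% + 1.5288 × (7.56% − 1.95%) = 10.5266%
α = Rp − E[R] = 12.30% − 10.5266% = 1.7734

1.77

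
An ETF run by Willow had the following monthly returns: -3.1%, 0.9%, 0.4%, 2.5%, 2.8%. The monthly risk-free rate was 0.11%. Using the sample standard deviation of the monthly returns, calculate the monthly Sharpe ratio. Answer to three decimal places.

μ = (-3.1 + 0.9 + 0.4 + 2.5 + 2.8) / 5 = 0.7000%
Σ(r − μ)² = (-3.1 − 0.7000)² + (0.9 − 0.7000)² + (0.4 − 0.7000)² + … = 22.2200
sample σ = √(22.2200 / 4) = √5.5550 = 2.3569%
Sharpe = (μ − rf) / σ = (0.7000 − 0.11) / 2.3569 = 0.5900 / 2.3569 = 0.2503

0.250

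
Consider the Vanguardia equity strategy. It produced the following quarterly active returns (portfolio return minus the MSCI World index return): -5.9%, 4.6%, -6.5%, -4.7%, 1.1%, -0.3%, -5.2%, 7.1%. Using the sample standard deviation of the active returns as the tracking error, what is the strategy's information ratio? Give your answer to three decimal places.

-0.237

Mean return μ = -9.80 / 8 = -1.2250%
Σ(r − μ)² = (-5.9 − (-1.2250))² + (4.6 − (-1.2250))² + … = 187.0550
sample σ = √(187.0550 / 7) = √26.7221 = 5.1693%
IR = μ / tracking error = -1.2250 / 5.1693 = -0.2370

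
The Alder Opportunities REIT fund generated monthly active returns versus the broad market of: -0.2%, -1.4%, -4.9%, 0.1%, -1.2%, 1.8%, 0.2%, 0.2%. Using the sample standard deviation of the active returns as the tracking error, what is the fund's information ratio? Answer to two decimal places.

Mean return μ = -5.40 / 8 = -0.6750%
Σ(r − μ)² = (-0.2 − (-0.6750))² + (-1.4 − (-0.6750))² + … = 27.1350
sample σ = √(27.1350 / 7) = √3.8764 = 1.9689%
IR = μ / tracking error = -0.6750 / 1.9689 = -0.3428

-0.34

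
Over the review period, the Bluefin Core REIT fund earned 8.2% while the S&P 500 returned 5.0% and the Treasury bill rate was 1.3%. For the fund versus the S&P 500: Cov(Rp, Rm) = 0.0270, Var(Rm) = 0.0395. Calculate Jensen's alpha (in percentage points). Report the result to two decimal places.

β = Cov / Var = 0.0270 / 0.0395 = 0.6835
E[R] = Rf + β(Rm − Rf) = 1.3% + 0.6835 × (5.0% − 1.3%) = 3.8290%
α = Rp − E[R] = 8.2% − 3.8290% = 4.3710

4.37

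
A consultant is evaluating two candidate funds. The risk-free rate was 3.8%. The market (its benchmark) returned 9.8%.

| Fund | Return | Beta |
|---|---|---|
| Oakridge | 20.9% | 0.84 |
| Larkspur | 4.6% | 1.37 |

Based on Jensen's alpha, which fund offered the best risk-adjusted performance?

Oakridge: α = 20.9% − [3.8% + 0.84 × (9.8% − 3.8%)] = 12.060
Larkspur: α = 4.6% − [3.8% + 1.37 × (9.8% − 3.8%)] = -7.420
Highest: Oakridge (12.060).

Oakridge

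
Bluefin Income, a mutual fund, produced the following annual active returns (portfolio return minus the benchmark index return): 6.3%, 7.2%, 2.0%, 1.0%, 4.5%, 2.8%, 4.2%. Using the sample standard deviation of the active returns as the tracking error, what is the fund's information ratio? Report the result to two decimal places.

1.78

r̄ = (6.3 + 7.2 + 2 + 1 + 4.5 + 2.8 + 4.2) / 7 = 4.0000%
Sample std dev = √[30.2600 / 6] = 2.2457%
IR = r̄ / tracking error = 4.0000 / 2.2457 = 1.7812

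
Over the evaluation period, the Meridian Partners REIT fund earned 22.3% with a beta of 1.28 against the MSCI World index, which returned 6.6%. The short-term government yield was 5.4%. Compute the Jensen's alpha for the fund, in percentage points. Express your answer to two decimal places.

CAPM expected return = Rf + β(Rm − Rf) = 5.4% + 1.28 × (6.6% − 5.4%) = 5.4 + 1.28 × 1.20 = 6.9360%
Jensen's α = Rp − E[R] = 22.3% − 6.9360% = 15.3640

15.36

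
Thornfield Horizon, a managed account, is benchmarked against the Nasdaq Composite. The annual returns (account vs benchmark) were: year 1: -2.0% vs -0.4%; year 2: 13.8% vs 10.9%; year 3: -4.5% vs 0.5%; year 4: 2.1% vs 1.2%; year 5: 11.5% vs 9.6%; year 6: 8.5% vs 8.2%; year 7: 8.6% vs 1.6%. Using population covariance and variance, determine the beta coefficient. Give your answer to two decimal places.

r̄p = 5.4286%,  r̄m = 4.5143%
Cov = Σ(rp − r̄p)(rm − r̄m) / 7 = 24.8296
Var(rm) = Σ(rm − r̄m)² / 7 = 19.9955
β = Cov / Var = 24.8296 / 19.9955 = 1.2418

1.24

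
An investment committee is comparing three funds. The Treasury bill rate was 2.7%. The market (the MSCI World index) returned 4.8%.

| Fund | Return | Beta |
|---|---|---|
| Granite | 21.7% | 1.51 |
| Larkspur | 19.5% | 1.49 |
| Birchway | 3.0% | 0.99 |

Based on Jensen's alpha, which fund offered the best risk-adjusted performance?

Granite: α = 21.7% − [2.7% + 1.51 × (4.8% − 2.7%)] = 15.829
Larkspur: α = 19.5% − [2.7% + 1.49 × (4.8% − 2.7%)] = 13.671
Birchway: α = 3.0% − [2.7% + 0.99 × (4.8% − 2.7%)] = -1.779
Highest: Granite (15.829).

Granite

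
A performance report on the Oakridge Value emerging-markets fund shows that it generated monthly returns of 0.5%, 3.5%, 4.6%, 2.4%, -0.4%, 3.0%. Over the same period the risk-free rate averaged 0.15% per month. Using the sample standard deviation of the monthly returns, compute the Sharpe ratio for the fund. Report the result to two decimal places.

r̄ = (0.5 + 3.5 + 4.6 + 2.4 − 0.4 + 3) / 6 = 2.2667%
Sample σ = √[Σ(r − r̄)² / 5] = √[17.7533 / 5] = √3.5507 = 1.8843%
Sharpe = (r̄ − rf) / σ = (2.2667 − 0.15) / 1.8843 = 2.1167 / 1.8843 = 1.1233

1.12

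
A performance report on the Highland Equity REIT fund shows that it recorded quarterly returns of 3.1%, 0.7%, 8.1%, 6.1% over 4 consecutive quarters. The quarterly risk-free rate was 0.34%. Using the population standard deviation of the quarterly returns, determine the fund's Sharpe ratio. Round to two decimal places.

Mean return μ = 18.00 / 4 = 4.5000%
Population σ = √[Σ(r − μ)² / 4] = √[31.9200 / 4] = √7.9800 = 2.8249%
Sharpe = (μ − rf) / σ = (4.5000 − 0.34) / 2.8249 = 4.1600 / 2.8249 = 1.4726

1.47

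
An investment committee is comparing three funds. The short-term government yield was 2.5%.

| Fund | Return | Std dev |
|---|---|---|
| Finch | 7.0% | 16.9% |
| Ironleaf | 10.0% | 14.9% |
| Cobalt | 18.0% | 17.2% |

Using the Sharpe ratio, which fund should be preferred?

Cobalt

Finch: Sharpe ratio = (7.0% − 2.5%) / 16.9% = 0.266
Ironleaf: Sharpe ratio = (10.0% − 2.5%) / 14.9% = 0.503
Cobalt: Sharpe ratio = (18.0% − 2.5%) / 17.2% = 0.901
Highest: Cobalt (0.901).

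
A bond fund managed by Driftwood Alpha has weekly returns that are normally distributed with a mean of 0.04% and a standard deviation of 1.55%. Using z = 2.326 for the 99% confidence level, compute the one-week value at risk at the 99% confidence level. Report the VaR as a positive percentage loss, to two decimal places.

VaR (as % loss) = −(μ − z·σ) = −(0.04% − 2.326 × 1.55%) = −(-3.5653%) = 3.5653%

3.57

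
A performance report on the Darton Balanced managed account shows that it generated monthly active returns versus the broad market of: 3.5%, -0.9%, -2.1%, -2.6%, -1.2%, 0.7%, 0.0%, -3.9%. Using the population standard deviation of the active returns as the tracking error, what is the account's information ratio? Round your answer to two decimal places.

Mean return r̄ = -6.50 / 8 = -0.8125%
Population std dev = √[36.0888 / 8] = 2.1239%
IR = r̄ / tracking error = -0.8125 / 2.1239 = -0.3826

-0.38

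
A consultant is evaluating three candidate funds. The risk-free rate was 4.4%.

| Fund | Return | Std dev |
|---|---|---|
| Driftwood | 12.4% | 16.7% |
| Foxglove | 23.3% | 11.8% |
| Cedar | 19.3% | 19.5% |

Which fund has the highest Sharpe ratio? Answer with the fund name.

Foxglove

Driftwood: Sharpe ratio = (12.4% − 4.4%) / 16.7% = 0.479
Foxglove: Sharpe ratio = (23.3% − 4.4%) / 11.8% = 1.602
Cedar: Sharpe ratio = (19.3% − 4.4%) / 19.5% = 0.764
Highest: Foxglove (1.602).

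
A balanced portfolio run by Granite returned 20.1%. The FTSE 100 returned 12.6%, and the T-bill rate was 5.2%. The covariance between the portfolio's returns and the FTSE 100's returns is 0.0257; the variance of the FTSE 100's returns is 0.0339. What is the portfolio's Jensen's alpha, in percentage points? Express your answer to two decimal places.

β = Cov / Var = 0.0257 / 0.0339 = 0.7581
E[R] = Rf + β(Rm − Rf) = 5.2% + 0.7581 × (12.6% − 5.2%) = 10.8099%
α = Rp − E[R] = 20.1% − 10.8099% = 9.2901

9.29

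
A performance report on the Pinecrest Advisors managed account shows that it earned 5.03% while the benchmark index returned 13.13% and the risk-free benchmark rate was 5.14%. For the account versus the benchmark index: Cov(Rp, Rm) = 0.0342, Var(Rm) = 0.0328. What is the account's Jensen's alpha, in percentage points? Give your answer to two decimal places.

β = Cov / Var = 0.0342 / 0.0328 = 1.0427
E[R] = Rf + β(Rm − Rf) = 5.14% + 1.0427 × (13.13% − 5.14%) = 13.4712%
α = Rp − E[R] = 5.03% − 13.4712% = -8.4412

-8.44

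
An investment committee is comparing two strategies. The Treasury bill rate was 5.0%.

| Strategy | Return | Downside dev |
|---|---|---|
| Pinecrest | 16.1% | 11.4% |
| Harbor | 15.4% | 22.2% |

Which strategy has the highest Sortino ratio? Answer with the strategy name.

Pinecrest

Pinecrest: Sortino ratio = (16.1% − 5.0%) / 11.4% = 0.974
Harbor: Sortino ratio = (15.4% − 5.0%) / 22.2% = 0.468
Highest: Pinecrest (0.974).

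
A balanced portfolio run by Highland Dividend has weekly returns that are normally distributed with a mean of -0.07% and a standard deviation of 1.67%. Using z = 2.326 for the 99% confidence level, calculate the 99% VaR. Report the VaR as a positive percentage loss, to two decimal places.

VaR (as % loss) = −(μ − z·σ) = −(-0.07% − 2.326 × 1.67%) = −(-3.95442%) = 3.95442%

3.95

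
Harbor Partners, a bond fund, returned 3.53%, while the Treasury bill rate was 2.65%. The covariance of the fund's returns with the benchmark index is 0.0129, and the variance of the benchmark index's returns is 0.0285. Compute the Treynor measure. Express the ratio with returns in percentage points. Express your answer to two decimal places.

β = Cov / Var = 0.0129 / 0.0285 = 0.4526
Treynor = (Rp − Rf) / β = (3.53% − 2.65%) / 0.4526 = 0.88 / 0.4526 = 1.9443

1.94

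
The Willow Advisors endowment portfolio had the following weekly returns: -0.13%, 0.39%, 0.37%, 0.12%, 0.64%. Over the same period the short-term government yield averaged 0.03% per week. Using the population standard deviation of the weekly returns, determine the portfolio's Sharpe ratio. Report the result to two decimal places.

r̄ = (-0.13 + 0.39 + 0.37 + 0.12 + 0.64) / 5 = 0.2780%
Σ(r − r̄)² = 0.3435; population σ = √(0.3435/5) = 0.2621%
Sharpe = (r̄ − rf) / σ = (0.2780 − 0.03) / 0.2621 = 0.2480 / 0.2621 = 0.9462

0.95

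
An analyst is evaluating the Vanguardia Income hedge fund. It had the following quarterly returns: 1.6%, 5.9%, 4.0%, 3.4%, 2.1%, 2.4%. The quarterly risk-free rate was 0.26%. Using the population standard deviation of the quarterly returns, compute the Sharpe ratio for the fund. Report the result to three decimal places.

Mean return r̄ = 19.40 / 6 = 3.2333%
Σ(r − r̄)² = 12.3733; population σ = √(12.3733/6) = 1.4360%
Sharpe = (r̄ − rf) / σ = (3.2333 − 0.26) / 1.4360 = 2.9733 / 1.4360 = 2.0705

2.071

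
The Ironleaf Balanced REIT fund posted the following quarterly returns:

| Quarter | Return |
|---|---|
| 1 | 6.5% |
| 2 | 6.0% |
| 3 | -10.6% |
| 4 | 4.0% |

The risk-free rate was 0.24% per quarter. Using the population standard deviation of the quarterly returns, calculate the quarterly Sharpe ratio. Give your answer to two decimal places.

0.18

μ = (6.5 + 6 − 10.6 + 4) / 4 = 1.4750%
Σ(r − μ)² = (6.5 − 1.4750)² + (6 − 1.4750)² + (-10.6 − 1.4750)² + … = 197.9075
population σ = √(197.9075 / 4) = √49.4769 = 7.0340%
Sharpe = (μ − rf) / σ = (1.4750 − 0.24) / 7.0340 = 1.2350 / 7.0340 = 0.1756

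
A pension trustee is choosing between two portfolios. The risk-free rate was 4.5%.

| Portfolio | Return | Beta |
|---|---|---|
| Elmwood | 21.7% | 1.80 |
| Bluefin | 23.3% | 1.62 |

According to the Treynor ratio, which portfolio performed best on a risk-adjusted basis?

Bluefin

Elmwood: Treynor = (21.7% − 4.5%) / 1.80 = 9.556
Bluefin: Treynor = (23.3% − 4.5%) / 1.62 = 11.605
Highest: Bluefin (11.605).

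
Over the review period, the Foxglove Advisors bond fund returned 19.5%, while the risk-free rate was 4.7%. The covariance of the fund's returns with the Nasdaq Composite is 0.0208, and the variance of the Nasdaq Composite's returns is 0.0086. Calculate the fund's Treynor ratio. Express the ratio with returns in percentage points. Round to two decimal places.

6.12

β = Cov / Var = 0.0208 / 0.0086 = 2.4186
Treynor = (Rp − Rf) / β = (19.5% − 4.7%) / 2.4186 = 14.80 / 2.4186 = 6.1192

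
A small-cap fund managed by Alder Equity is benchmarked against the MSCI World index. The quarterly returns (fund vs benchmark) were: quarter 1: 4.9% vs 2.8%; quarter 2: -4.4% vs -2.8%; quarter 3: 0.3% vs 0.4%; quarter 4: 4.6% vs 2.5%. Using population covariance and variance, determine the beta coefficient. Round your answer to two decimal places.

r̄p = 1.3500%,  r̄m = 0.7250%
Cov = Σ(rp − r̄p)(rm − r̄m) / 4 = 8.4363
Var(rm) = Σ(rm − r̄m)² / 4 = 4.9969
β = Cov / Var = 8.4363 / 4.9969 = 1.6883

1.69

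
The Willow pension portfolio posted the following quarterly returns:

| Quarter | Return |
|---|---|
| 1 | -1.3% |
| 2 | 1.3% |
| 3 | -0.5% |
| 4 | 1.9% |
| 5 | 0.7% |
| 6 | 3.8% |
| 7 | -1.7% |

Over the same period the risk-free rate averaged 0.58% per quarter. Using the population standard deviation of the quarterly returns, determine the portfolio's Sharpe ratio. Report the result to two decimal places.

r̄ = (-1.3 + 1.3 − 0.5 + 1.9 + 0.7 + 3.8 − 1.7) / 7 = 0.6000%
Population σ = √[Σ(r − r̄)² / 7] = √[22.5400 / 7] = √3.2200 = 1.7944%
Sharpe = (r̄ − rf) / σ = (0.6000 − 0.58) / 1.7944 = 0.0200 / 1.7944 = 0.0111

0.01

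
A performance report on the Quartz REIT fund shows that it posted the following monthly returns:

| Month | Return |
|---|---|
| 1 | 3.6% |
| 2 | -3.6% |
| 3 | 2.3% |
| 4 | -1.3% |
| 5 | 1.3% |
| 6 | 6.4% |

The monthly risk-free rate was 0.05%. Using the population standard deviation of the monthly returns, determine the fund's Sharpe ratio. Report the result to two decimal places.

r̄ = (3.6 − 3.6 + 2.3 − 1.3 + 1.3 + 6.4) / 6 = 1.4500%
Σ(r − r̄)² = (3.6 − 1.4500)² + (-3.6 − 1.4500)² + (2.3 − 1.4500)² + … = 62.9350
σ = √[62.9350 / 6] = 3.2387%
Sharpe = (r̄ − rf) / σ = (1.4500 − 0.05) / 3.2387 = 1.4000 / 3.2387 = 0.4323

0.43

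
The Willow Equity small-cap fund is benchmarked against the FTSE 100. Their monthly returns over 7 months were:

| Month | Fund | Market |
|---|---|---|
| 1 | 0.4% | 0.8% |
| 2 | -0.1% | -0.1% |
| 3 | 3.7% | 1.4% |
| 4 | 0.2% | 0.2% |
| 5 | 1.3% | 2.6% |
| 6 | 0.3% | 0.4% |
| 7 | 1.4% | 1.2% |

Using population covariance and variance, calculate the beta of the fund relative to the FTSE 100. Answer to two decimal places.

r̄p = 1.0286%,  r̄m = 0.9286%
Cov = Σ(rp − r̄p)(rm − r̄m) / 7 = 0.5778
Var(rm) = Σ(rm − r̄m)² / 7 = 0.7106
β = Cov / Var = 0.5778 / 0.7106 = 0.8131

0.81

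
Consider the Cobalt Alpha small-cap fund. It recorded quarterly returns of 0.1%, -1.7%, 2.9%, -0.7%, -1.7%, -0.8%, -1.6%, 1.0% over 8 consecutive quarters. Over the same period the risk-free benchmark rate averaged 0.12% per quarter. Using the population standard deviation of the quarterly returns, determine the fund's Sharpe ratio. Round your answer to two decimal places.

-0.29

Mean return r̄ = -2.50 / 8 = -0.3125%
Population std dev = √[18.1088 / 8] = 1.5045%
Sharpe = (r̄ − rf) / σ = (-0.3125 − 0.12) / 1.5045 = -0.4325 / 1.5045 = -0.2875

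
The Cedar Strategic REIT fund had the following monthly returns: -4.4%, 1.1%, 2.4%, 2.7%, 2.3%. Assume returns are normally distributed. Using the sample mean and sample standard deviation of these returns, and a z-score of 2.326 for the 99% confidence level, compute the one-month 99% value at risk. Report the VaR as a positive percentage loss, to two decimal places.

r̄ = (-4.4 + 1.1 + 2.4 + 2.7 + 2.3) / 5 = 0.8200%
Σ(r − r̄)² = 35.5480; sample σ = √(35.5480/4) = 2.9811%
VaR = −(r̄ − z·σ) = −(0.8200 − 2.326 × 2.9811) = −(-6.1140) = 6.1140%

6.11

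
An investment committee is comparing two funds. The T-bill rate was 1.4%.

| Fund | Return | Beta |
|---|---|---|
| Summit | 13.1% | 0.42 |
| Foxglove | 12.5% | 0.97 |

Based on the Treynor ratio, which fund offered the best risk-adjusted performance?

Summit: Treynor = (13.1% − 1.4%) / 0.42 = 27.857
Foxglove: Treynor = (12.5% − 1.4%) / 0.97 = 11.443
Highest: Summit (27.857).

Summit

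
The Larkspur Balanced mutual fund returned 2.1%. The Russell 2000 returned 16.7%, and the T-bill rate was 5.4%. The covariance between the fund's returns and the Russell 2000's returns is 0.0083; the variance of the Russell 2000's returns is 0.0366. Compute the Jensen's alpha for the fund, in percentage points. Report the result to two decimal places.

β = Cov / Var = 0.0083 / 0.0366 = 0.2268
E[R] = Rf + β(Rm − Rf) = 5.4% + 0.2268 × (16.7% − 5.4%) = 7.9628%
α = Rp − E[R] = 2.1% − 7.9628% = -5.8628

-5.86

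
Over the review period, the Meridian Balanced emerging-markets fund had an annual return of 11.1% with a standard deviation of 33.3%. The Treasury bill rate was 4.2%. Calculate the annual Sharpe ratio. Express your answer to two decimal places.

0.21

Sharpe = (Rp − Rf) / σp = (11.1% − 4.2%) / 33.3% = 6.90% / 33.3% = 0.2072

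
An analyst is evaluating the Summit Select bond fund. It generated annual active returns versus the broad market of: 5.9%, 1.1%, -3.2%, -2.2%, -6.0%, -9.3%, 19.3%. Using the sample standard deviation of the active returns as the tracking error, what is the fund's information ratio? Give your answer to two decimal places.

0.08

μ = (5.9 + 1.1 − 3.2 − 2.2 − 6 − 9.3 + 19.3) / 7 = 0.8000%
Sample σ = √[Σ(r − μ)² / 6] = √[541.6000 / 6] = √90.2667 = 9.5009%
IR = μ / tracking error = 0.8000 / 9.5009 = 0.0842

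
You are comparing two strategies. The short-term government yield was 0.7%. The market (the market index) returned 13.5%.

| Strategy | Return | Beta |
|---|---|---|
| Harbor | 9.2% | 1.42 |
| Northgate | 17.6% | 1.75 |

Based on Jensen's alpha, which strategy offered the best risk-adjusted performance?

Northgate

Harbor: α = 9.2% − [0.7% + 1.42 × (13.5% − 0.7%)] = -9.676
Northgate: α = 17.6% − [0.7% + 1.75 × (13.5% − 0.7%)] = -5.500
Highest: Northgate (-5.500).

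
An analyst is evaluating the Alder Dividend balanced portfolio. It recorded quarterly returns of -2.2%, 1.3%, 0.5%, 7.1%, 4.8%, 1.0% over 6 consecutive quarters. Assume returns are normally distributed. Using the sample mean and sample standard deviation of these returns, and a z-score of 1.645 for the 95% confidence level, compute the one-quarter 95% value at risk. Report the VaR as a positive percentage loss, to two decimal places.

3.38

r̄ = (-2.2 + 1.3 + 0.5 + 7.1 + 4.8 + 1) / 6 = 12.50 / 6 = 2.0833%
Σ(r − r̄)² = (-2.2 − 2.0833)² + (1.3 − 2.0833)² + (0.5 − 2.0833)² + … = 55.1883
sample σ = √(55.1883 / 5) = √11.0377 = 3.3223%
VaR = −(r̄ − z·σ) = −(2.0833 − 1.645 × 3.3223) = −(-3.3819) = 3.3819%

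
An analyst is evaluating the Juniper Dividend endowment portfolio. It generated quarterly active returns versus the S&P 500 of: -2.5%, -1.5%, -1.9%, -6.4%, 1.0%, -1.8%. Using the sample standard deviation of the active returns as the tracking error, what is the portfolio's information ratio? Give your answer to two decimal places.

-0.91

Mean return r̄ = -13.10 / 6 = -2.1833%
Σ(r − r̄)² = 28.7083; sample σ = √(28.7083/5) = 2.3962%
IR = r̄ / tracking error = -2.1833 / 2.3962 = -0.9112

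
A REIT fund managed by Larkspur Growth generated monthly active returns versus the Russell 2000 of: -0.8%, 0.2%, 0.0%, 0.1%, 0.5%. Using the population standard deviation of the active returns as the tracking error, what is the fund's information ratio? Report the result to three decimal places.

r̄ = (-0.8 + 0.2 + 0 + 0.1 + 0.5) / 5 = 0.0000%
Σ(r − r̄)² = 0.9400; population σ = √(0.9400/5) = 0.4336%
IR = r̄ / tracking error = 0.0000 / 0.4336 = 0.0000

0.000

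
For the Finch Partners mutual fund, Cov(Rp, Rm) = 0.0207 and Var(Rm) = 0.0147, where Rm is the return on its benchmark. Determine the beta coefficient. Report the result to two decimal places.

1.41

β = Cov(Rp, Rm) / Var(Rm) = 0.0207 / 0.0147 = 1.4082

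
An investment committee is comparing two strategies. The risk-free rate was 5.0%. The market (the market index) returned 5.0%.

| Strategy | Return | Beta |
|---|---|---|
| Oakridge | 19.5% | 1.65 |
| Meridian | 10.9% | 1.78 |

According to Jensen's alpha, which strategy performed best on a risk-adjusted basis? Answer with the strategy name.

Oakridge

Oakridge: α = 19.5% − [5.0% + 1.65 × (5.0% − 5.0%)] = 14.500
Meridian: α = 10.9% − [5.0% + 1.78 × (5.0% − 5.0%)] = 5.900
Highest: Oakridge (14.500).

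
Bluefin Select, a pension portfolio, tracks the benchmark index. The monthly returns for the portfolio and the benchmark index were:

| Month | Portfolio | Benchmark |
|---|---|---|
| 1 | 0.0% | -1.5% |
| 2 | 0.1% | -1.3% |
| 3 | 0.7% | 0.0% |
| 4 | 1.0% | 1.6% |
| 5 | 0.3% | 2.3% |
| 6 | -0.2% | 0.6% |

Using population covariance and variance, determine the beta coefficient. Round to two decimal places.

0.13

r̄p = 0.3167%,  r̄m = 0.2833%
Cov = Σ(rp − r̄p)(rm − r̄m) / 6 = 0.2503
Var(rm) = Σ(rm − r̄m)² / 6 = 1.9447
β = Cov / Var = 0.2503 / 1.9447 = 0.1287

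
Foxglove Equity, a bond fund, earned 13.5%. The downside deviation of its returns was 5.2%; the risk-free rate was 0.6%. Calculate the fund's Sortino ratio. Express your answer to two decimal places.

2.48

Sortino = (Rp − Rf) / σd = (13.5% − 0.6%) / 5.2% = 12.90% / 5.2% = 2.4808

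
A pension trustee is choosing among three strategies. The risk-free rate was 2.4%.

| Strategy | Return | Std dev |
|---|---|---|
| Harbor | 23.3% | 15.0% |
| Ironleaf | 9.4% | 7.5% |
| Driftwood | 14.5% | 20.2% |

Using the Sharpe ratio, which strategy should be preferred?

Harbor

Harbor: Sharpe ratio = (23.3% − 2.4%) / 15.0% = 1.393
Ironleaf: Sharpe ratio = (9.4% − 2.4%) / 7.5% = 0.933
Driftwood: Sharpe ratio = (14.5% − 2.4%) / 20.2% = 0.599
Highest: Harbor (1.393).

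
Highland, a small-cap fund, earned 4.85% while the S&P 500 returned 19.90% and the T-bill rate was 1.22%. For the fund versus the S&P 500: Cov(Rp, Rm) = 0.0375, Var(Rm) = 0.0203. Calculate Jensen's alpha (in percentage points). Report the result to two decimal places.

-30.88

β = Cov / Var = 0.0375 / 0.0203 = 1.8473
E[R] = Rf + β(Rm − Rf) = 1.22% + 1.8473 × (19.90% − 1.22%) = 35.7276%
α = Rp − E[R] = 4.85% − 35.7276% = -30.8776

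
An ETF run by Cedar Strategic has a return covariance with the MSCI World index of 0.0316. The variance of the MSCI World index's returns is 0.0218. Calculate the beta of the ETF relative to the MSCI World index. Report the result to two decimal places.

1.45

β = Cov(Rp, Rm) / Var(Rm) = 0.0316 / 0.0218 = 1.4495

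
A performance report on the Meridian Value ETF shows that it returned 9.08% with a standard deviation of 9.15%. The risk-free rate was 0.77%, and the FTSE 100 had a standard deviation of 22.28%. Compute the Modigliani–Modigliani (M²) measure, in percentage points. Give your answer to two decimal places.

21.00

Sharpe = (Rp − Rf) / σp = (9.08% − 0.77%) / 9.15% = 0.9082
M² = Rf + Sharpe × σm = 0.77% + 0.9082 × 22.28% = 21.0047%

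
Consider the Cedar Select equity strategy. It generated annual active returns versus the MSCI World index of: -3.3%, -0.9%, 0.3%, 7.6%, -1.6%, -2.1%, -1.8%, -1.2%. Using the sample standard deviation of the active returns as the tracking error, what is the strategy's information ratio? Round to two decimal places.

-0.11

r̄ = (-3.3 − 0.9 + 0.3 + 7.6 − 1.6 − 2.1 − 1.8 − 1.2) / 8 = -3.00 / 8 = -0.3750%
Sample std dev = √[80.0750 / 7] = 3.3822%
IR = r̄ / tracking error = -0.3750 / 3.3822 = -0.1109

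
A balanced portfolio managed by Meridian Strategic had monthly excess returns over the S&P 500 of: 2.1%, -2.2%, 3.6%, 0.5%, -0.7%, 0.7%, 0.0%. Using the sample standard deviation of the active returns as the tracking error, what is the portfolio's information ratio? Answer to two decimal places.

0.30

r̄ = (2.1 − 2.2 + 3.6 + 0.5 − 0.7 + 0.7 + 0) / 7 = 0.5714%
Σ(r − r̄)² = (2.1 − 0.5714)² + (-2.2 − 0.5714)² + … = 21.1543
sample σ = √(21.1543 / 6) = √3.5257 = 1.8777%
IR = r̄ / tracking error = 0.5714 / 1.8777 = 0.3043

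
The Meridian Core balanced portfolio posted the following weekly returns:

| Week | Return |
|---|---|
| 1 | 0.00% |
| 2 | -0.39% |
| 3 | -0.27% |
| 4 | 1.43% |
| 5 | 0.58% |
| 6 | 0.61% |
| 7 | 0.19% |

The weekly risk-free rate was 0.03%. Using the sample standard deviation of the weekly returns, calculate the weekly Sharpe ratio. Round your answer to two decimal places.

0.44

μ = (0 − 0.39 − 0.27 + 1.43 + 0.58 + 0.61 + 0.19) / 7 = 2.150 / 7 = 0.3071%
Σ(r − μ)² = 2.3541; sample σ = √(2.3541/6) = 0.6264%
Sharpe = (μ − rf) / σ = (0.3071 − 0.03) / 0.6264 = 0.2771 / 0.6264 = 0.4424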